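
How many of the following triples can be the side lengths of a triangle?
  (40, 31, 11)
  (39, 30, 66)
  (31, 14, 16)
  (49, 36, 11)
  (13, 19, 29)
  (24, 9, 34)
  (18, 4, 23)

3

(11,31,40): 11+31 > 40 → valid
(30,39,66): 30+39 > 66 → valid
(14,16,31): 14+16 ≤ 31 → not valid
(11,36,49): 11+36 ≤ 49 → not valid
(13,19,29): 13+19 > 29 → valid
(9,24,34): 9+24 ≤ 34 → not valid
(4,18,23): 4+18 ≤ 23 → not valid
3 of the 7 triples form a triangle.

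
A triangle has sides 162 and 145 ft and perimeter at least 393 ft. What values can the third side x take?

86 ≤ x < 307 ft

Triangle inequality alone gives 17 < x < 307.
The perimeter condition gives x ≥ 393 − 162 − 145 = 86.
Intersecting the two: 86 ≤ x < 307.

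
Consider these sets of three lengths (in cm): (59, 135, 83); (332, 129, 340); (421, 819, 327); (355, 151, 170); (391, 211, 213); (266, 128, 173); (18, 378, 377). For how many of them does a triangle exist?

(59,83,135): 59+83 > 135 → valid
(129,332,340): 129+332 > 340 → valid
(327,421,819): 327+421 ≤ 819 → not valid
(151,170,355): 151+170 ≤ 355 → not valid
(211,213,391): 211+213 > 391 → valid
(128,173,266): 128+173 > 266 → valid
(18,377,378): 18+377 > 378 → valid
5 of the 7 triples form a triangle.

5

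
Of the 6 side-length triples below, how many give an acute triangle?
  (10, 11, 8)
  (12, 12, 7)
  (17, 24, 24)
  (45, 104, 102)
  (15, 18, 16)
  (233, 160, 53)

5

(10,11,8): 8²+10² = 164 > 121 = 11² → acute
(12,12,7): 7²+12² = 193 > 144 = 12² → acute
(17,24,24): 17²+24² = 865 > 576 = 24² → acute
(45,104,102): 45²+102² = 12429 > 10816 = 104² → acute
(15,18,16): 15²+16² = 481 > 324 = 18² → acute
(233,160,53): 53+160 ≤ 233, not a triangle
5 of the 6 are acute.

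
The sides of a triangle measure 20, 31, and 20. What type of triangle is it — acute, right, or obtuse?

obtuse

Compare the square of the longest side to the sum of squares of the other two: 20² + 20² = 800 < 961 = 31².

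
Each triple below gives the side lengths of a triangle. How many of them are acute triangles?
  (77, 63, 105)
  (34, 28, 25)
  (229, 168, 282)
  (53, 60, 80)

3

(77,63,105): 63²+77² = 9898 < 11025 = 105² → obtuse
(34,28,25): 25²+28² = 1409 > 1156 = 34² → acute
(229,168,282): 168²+229² = 80665 > 79524 = 282² → acute
(53,60,80): 53²+60² = 6409 > 6400 = 80² → acute
3 of the 4 are acute.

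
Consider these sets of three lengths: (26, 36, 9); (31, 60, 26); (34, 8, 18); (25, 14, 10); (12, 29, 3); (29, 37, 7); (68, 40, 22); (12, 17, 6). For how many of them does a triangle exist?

1

(9,26,36): 9+26 ≤ 36 → not valid
(26,31,60): 26+31 ≤ 60 → not valid
(8,18,34): 8+18 ≤ 34 → not valid
(10,14,25): 10+14 ≤ 25 → not valid
(3,12,29): 3+12 ≤ 29 → not valid
(7,29,37): 7+29 ≤ 37 → not valid
(22,40,68): 22+40 ≤ 68 → not valid
(6,12,17): 6+12 > 17 → valid
1 of the 8 triples forms a triangle.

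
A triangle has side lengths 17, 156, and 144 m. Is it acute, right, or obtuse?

obtuse

Compare the square of the longest side to the sum of squares of the other two: 17² + 144² = 21025 < 24336 = 156².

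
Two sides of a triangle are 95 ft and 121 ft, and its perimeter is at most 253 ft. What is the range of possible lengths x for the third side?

26 < x ≤ 37 ft

Triangle inequality alone gives 26 < x < 216.
The perimeter condition gives x ≤ 253 − 95 − 121 = 37.
Intersecting the two: 26 < x ≤ 37.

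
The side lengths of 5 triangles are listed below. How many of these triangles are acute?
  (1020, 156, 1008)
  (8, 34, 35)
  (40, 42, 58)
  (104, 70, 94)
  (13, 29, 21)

(1020,156,1008): 156²+1008² = 1040400 = 1020² → right
(8,34,35): 8²+34² = 1220 < 1225 = 35² → obtuse
(40,42,58): 40²+42² = 3364 = 58² → right
(104,70,94): 70²+94² = 13736 > 10816 = 104² → acute
(13,29,21): 13²+21² = 610 < 841 = 29² → obtuse
1 of the 5 is acute.

1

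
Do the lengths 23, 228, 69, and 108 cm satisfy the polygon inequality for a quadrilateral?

For a quadrilateral, each side must be shorter than the sum of the others.
Here the longest side is 228, but the remaining 3 sides sum to only 200.

No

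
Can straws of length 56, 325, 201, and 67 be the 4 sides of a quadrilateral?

For a quadrilateral, each side must be shorter than the sum of the others.
Here the longest side is 325, but the remaining 3 sides sum to only 324.

No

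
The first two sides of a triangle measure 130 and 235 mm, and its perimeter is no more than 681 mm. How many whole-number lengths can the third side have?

Triangle inequality: 105 < x < 365. Perimeter ≤ 681 gives x ≤ 681 − 130 − 235 = 316.
So 105 < x ≤ 316; integers 106 through 316: 211 values.

211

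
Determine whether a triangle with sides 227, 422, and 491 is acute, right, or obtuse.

Compare the square of the longest side to the sum of squares of the other two: 227² + 422² = 229613 < 241081 = 491².

obtuse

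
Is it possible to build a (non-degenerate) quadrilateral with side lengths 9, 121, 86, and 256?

No

For a quadrilateral, each side must be shorter than the sum of the others.
Here the longest side is 256, but the remaining 3 sides sum to only 216.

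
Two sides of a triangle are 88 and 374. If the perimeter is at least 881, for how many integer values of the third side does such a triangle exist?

Triangle inequality: 286 < x < 462. Perimeter ≥ 881 gives x ≥ 881 − 88 − 374 = 419.
So 419 ≤ x < 462; integers 419 through 461: 43 values.

43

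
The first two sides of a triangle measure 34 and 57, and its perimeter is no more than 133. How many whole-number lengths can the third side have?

19

Triangle inequality: 23 < x < 91. Perimeter ≤ 133 gives x ≤ 133 − 34 − 57 = 42.
So 23 < x ≤ 42; integers 24 through 42: 19 values.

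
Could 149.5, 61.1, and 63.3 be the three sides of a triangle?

No

The longest side is 149.5, but the other two sum to only 124.4.
124.4 < 149.5, so the triangle inequality fails.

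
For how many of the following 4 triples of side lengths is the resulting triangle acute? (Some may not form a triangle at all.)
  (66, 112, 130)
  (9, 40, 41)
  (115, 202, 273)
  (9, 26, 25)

1

(66,112,130): 66²+112² = 16900 = 130² → right
(9,40,41): 9²+40² = 1681 = 41² → right
(115,202,273): 115²+202² = 54029 < 74529 = 273² → obtuse
(9,26,25): 9²+25² = 706 > 676 = 26² → acute
1 of the 4 is acute.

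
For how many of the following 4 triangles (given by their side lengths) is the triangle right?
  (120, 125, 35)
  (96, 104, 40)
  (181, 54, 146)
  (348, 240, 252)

3

(120,125,35): 35²+120² = 15625 = 125² → right
(96,104,40): 40²+96² = 10816 = 104² → right
(181,54,146): 54²+146² = 24232 < 32761 = 181² → obtuse
(348,240,252): 240²+252² = 121104 = 348² → right
3 of the 4 are right.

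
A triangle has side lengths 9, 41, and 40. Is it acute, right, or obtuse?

Compare the square of the longest side to the sum of squares of the other two: 9² + 40² = 1681 = 41².

right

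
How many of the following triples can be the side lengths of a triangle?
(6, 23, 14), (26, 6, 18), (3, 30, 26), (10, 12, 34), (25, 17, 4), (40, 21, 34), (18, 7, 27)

1

(6,14,23): 6+14 ≤ 23 → not valid
(6,18,26): 6+18 ≤ 26 → not valid
(3,26,30): 3+26 ≤ 30 → not valid
(10,12,34): 10+12 ≤ 34 → not valid
(4,17,25): 4+17 ≤ 25 → not valid
(21,34,40): 21+34 > 40 → valid
(7,18,27): 7+18 ≤ 27 → not valid
1 of the 7 triples forms a triangle.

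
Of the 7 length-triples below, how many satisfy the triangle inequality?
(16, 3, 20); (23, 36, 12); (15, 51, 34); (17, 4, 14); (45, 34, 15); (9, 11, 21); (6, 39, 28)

2

(3,16,20): 3+16 ≤ 20 → not valid
(12,23,36): 12+23 ≤ 36 → not valid
(15,34,51): 15+34 ≤ 51 → not valid
(4,14,17): 4+14 > 17 → valid
(15,34,45): 15+34 > 45 → valid
(9,11,21): 9+11 ≤ 21 → not valid
(6,28,39): 6+28 ≤ 39 → not valid
2 of the 7 triples form a triangle.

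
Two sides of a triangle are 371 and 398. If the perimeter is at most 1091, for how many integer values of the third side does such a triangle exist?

Triangle inequality: 27 < x < 769. Perimeter ≤ 1091 gives x ≤ 1091 − 371 − 398 = 322.
So 27 < x ≤ 322; integers 28 through 322: 295 values.

295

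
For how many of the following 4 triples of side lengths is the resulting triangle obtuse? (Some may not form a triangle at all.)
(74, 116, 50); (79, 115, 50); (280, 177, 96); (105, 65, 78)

(74,116,50): 50²+74² = 7976 < 13456 = 116² → obtuse
(79,115,50): 50²+79² = 8741 < 13225 = 115² → obtuse
(280,177,96): 96+177 ≤ 280, not a triangle
(105,65,78): 65²+78² = 10309 < 11025 = 105² → obtuse
3 of the 4 are obtuse.

3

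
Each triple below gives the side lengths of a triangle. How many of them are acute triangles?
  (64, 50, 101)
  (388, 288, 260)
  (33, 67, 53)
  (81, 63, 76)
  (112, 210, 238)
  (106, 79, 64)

(64,50,101): 50²+64² = 6596 < 10201 = 101² → obtuse
(388,288,260): 260²+288² = 150544 = 388² → right
(33,67,53): 33²+53² = 3898 < 4489 = 67² → obtuse
(81,63,76): 63²+76² = 9745 > 6561 = 81² → acute
(112,210,238): 112²+210² = 56644 = 238² → right
(106,79,64): 64²+79² = 10337 < 11236 = 106² → obtuse
1 of the 6 is acute.

1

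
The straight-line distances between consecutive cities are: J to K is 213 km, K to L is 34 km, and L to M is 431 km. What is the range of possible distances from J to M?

The maximum is all hops collinear in one direction: 213 + 34 + 431 = 678.
The longest hop is 431; the others sum to 247. Folding the others back against it leaves at least 431 − 247 = 184.

184 ≤ JM ≤ 678 km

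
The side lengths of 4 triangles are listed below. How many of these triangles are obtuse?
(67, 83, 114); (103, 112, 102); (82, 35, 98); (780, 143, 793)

2

(67,83,114): 67²+83² = 11378 < 12996 = 114² → obtuse
(103,112,102): 102²+103² = 21013 > 12544 = 112² → acute
(82,35,98): 35²+82² = 7949 < 9604 = 98² → obtuse
(780,143,793): 143²+780² = 628849 = 793² → right
2 of the 4 are obtuse.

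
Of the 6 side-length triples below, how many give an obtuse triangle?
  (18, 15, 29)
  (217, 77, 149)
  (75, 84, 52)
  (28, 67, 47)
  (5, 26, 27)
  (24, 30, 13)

(18,15,29): 15²+18² = 549 < 841 = 29² → obtuse
(217,77,149): 77²+149² = 28130 < 47089 = 217² → obtuse
(75,84,52): 52²+75² = 8329 > 7056 = 84² → acute
(28,67,47): 28²+47² = 2993 < 4489 = 67² → obtuse
(5,26,27): 5²+26² = 701 < 729 = 27² → obtuse
(24,30,13): 13²+24² = 745 < 900 = 30² → obtuse
5 of the 6 are obtuse.

5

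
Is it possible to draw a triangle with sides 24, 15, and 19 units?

Yes

The longest side is 24, and the other two sum to 34.
Since 34 > 24, the triangle inequality holds.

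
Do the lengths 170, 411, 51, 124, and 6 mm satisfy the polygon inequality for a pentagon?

No

For a pentagon, each side must be shorter than the sum of the others.
Here the longest side is 411, but the remaining 4 sides sum to only 351.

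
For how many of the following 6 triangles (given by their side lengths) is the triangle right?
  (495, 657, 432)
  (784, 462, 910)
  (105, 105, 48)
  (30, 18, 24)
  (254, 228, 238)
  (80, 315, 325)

4

(495,657,432): 432²+495² = 431649 = 657² → right
(784,462,910): 462²+784² = 828100 = 910² → right
(105,105,48): 48²+105² = 13329 > 11025 = 105² → acute
(30,18,24): 18²+24² = 900 = 30² → right
(254,228,238): 228²+238² = 108628 > 64516 = 254² → acute
(80,315,325): 80²+315² = 105625 = 325² → right
4 of the 6 are right.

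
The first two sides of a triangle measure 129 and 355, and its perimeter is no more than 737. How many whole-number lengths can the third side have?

27

Triangle inequality: 226 < x < 484. Perimeter ≤ 737 gives x ≤ 737 − 129 − 355 = 253.
So 226 < x ≤ 253; integers 227 through 253: 27 values.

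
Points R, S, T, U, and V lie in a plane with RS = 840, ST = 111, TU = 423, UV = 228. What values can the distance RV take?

78 ≤ RV ≤ 1602

The maximum is all hops collinear in one direction: 840 + 111 + 423 + 228 = 1602.
The longest hop is 840; the others sum to 762. Folding the others back against it leaves at least 840 − 762 = 78.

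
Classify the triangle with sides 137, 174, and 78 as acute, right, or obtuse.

obtuse

Compare the square of the longest side to the sum of squares of the other two: 78² + 137² = 24853 < 30276 = 174².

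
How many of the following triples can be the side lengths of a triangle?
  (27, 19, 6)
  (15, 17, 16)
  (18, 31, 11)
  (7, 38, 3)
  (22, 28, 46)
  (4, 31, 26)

(6,19,27): 6+19 ≤ 27 → not valid
(15,16,17): 15+16 > 17 → valid
(11,18,31): 11+18 ≤ 31 → not valid
(3,7,38): 3+7 ≤ 38 → not valid
(22,28,46): 22+28 > 46 → valid
(4,26,31): 4+26 ≤ 31 → not valid
2 of the 6 triples form a triangle.

2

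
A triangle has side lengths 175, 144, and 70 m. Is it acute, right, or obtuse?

Compare the square of the longest side to the sum of squares of the other two: 70² + 144² = 25636 < 30625 = 175².

obtuse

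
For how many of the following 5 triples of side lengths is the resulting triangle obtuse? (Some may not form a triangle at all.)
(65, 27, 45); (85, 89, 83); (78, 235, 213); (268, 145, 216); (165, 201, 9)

(65,27,45): 27²+45² = 2754 < 4225 = 65² → obtuse
(85,89,83): 83²+85² = 14114 > 7921 = 89² → acute
(78,235,213): 78²+213² = 51453 < 55225 = 235² → obtuse
(268,145,216): 145²+216² = 67681 < 71824 = 268² → obtuse
(165,201,9): 9+165 ≤ 201, not a triangle
3 of the 5 are obtuse.

3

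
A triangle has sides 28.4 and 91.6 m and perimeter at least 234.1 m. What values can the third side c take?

Triangle inequality alone gives 63.2 < c < 120.0.
The perimeter condition gives c ≥ 234.1 − 28.4 − 91.6 = 114.1.
Intersecting the two: 114.1 ≤ c < 120.0.

114.1 ≤ c < 120.0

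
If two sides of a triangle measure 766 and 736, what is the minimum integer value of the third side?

The third side must be strictly greater than |766 − 736| = 30.
The smallest integer above 30 is 31.

31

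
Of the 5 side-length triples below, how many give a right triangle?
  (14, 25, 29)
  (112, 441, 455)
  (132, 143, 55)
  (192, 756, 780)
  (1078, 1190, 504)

4

(14,25,29): 14²+25² = 821 < 841 = 29² → obtuse
(112,441,455): 112²+441² = 207025 = 455² → right
(132,143,55): 55²+132² = 20449 = 143² → right
(192,756,780): 192²+756² = 608400 = 780² → right
(1078,1190,504): 504²+1078² = 1416100 = 1190² → right
4 of the 5 are right.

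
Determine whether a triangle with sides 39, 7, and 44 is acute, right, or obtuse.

Compare the square of the longest side to the sum of squares of the other two: 7² + 39² = 1570 < 1936 = 44².

obtuse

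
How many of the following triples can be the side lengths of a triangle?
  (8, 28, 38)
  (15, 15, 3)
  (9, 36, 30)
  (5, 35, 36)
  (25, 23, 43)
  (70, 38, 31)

4

(8,28,38): 8+28 ≤ 38 → not valid
(3,15,15): 3+15 > 15 → valid
(9,30,36): 9+30 > 36 → valid
(5,35,36): 5+35 > 36 → valid
(23,25,43): 23+25 > 43 → valid
(31,38,70): 31+38 ≤ 70 → not valid
4 of the 6 triples form a triangle.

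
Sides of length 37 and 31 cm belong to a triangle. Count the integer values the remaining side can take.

61

The third side lies in the open interval (6, 68).
Integers from 7 to 67 inclusive: 67 − 7 + 1 = 61.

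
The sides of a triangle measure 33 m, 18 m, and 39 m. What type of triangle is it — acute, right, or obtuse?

Compare the square of the longest side to the sum of squares of the other two: 18² + 33² = 1413 < 1521 = 39².

obtuse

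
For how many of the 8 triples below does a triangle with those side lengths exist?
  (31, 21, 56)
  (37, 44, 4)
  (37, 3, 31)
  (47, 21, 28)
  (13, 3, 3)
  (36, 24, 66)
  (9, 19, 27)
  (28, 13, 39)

(21,31,56): 21+31 ≤ 56 → not valid
(4,37,44): 4+37 ≤ 44 → not valid
(3,31,37): 3+31 ≤ 37 → not valid
(21,28,47): 21+28 > 47 → valid
(3,3,13): 3+3 ≤ 13 → not valid
(24,36,66): 24+36 ≤ 66 → not valid
(9,19,27): 9+19 > 27 → valid
(13,28,39): 13+28 > 39 → valid
3 of the 8 triples form a triangle.

3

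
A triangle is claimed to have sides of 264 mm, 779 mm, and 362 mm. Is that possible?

No

The longest side is 779, but the other two sum to only 626.
626 < 779, so the triangle inequality fails.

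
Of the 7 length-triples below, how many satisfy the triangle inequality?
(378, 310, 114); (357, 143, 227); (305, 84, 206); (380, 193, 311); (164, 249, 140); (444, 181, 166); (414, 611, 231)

5

(114,310,378): 114+310 > 378 → valid
(143,227,357): 143+227 > 357 → valid
(84,206,305): 84+206 ≤ 305 → not valid
(193,311,380): 193+311 > 380 → valid
(140,164,249): 140+164 > 249 → valid
(166,181,444): 166+181 ≤ 444 → not valid
(231,414,611): 231+414 > 611 → valid
5 of the 7 triples form a triangle.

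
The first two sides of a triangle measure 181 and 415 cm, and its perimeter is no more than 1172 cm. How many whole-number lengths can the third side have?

Triangle inequality: 234 < x < 596. Perimeter ≤ 1172 gives x ≤ 1172 − 181 − 415 = 576.
So 234 < x ≤ 576; integers 235 through 576: 342 values.

342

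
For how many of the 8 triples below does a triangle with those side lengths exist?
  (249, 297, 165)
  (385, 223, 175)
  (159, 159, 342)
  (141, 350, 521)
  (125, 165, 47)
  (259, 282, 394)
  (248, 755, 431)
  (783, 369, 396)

4

(165,249,297): 165+249 > 297 → valid
(175,223,385): 175+223 > 385 → valid
(159,159,342): 159+159 ≤ 342 → not valid
(141,350,521): 141+350 ≤ 521 → not valid
(47,125,165): 47+125 > 165 → valid
(259,282,394): 259+282 > 394 → valid
(248,431,755): 248+431 ≤ 755 → not valid
(369,396,783): 369+396 ≤ 783 → not valid
4 of the 8 triples form a triangle.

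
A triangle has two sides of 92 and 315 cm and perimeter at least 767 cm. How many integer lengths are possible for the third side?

47

Triangle inequality: 223 < x < 407. Perimeter ≥ 767 gives x ≥ 767 − 92 − 315 = 360.
So 360 ≤ x < 407; integers 360 through 406: 47 values.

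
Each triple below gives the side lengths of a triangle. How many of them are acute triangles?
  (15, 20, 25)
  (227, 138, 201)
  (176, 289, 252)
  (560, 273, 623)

(15,20,25): 15²+20² = 625 = 25² → right
(227,138,201): 138²+201² = 59445 > 51529 = 227² → acute
(176,289,252): 176²+252² = 94480 > 83521 = 289² → acute
(560,273,623): 273²+560² = 388129 = 623² → right
2 of the 4 are acute.

2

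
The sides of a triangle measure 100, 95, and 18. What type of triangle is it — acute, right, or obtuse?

Compare the square of the longest side to the sum of squares of the other two: 18² + 95² = 9349 < 10000 = 100².

obtuse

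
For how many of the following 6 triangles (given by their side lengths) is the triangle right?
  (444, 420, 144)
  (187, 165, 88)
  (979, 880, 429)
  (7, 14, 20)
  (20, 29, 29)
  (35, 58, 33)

3

(444,420,144): 144²+420² = 197136 = 444² → right
(187,165,88): 88²+165² = 34969 = 187² → right
(979,880,429): 429²+880² = 958441 = 979² → right
(7,14,20): 7²+14² = 245 < 400 = 20² → obtuse
(20,29,29): 20²+29² = 1241 > 841 = 29² → acute
(35,58,33): 33²+35² = 2314 < 3364 = 58² → obtuse
3 of the 6 are right.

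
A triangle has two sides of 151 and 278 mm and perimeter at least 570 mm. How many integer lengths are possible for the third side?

288

Triangle inequality: 127 < x < 429. Perimeter ≥ 570 gives x ≥ 570 − 151 − 278 = 141.
So 141 ≤ x < 429; integers 141 through 428: 288 values.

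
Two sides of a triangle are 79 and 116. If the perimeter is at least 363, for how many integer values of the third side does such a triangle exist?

Triangle inequality: 37 < x < 195. Perimeter ≥ 363 gives x ≥ 363 − 79 − 116 = 168.
So 168 ≤ x < 195; integers 168 through 194: 27 values.

27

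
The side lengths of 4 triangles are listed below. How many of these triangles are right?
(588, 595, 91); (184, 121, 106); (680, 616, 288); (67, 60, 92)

2

(588,595,91): 91²+588² = 354025 = 595² → right
(184,121,106): 106²+121² = 25877 < 33856 = 184² → obtuse
(680,616,288): 288²+616² = 462400 = 680² → right
(67,60,92): 60²+67² = 8089 < 8464 = 92² → obtuse
2 of the 4 are right.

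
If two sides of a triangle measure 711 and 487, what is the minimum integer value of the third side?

225

The third side must be strictly greater than |711 − 487| = 224.
The smallest integer above 224 is 225.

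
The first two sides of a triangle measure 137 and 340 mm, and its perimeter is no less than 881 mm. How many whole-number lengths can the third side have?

73

Triangle inequality: 203 < x < 477. Perimeter ≥ 881 gives x ≥ 881 − 137 − 340 = 404.
So 404 ≤ x < 477; integers 404 through 476: 73 values.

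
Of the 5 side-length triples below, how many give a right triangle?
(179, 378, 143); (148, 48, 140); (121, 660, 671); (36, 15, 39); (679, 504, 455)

4

(179,378,143): 143+179 ≤ 378, not a triangle
(148,48,140): 48²+140² = 21904 = 148² → right
(121,660,671): 121²+660² = 450241 = 671² → right
(36,15,39): 15²+36² = 1521 = 39² → right
(679,504,455): 455²+504² = 461041 = 679² → right
4 of the 5 are right.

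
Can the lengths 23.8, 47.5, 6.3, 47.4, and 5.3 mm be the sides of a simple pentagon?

A pentagon exists iff every side is shorter than the sum of the others — equivalently, the longest side is less than the sum of the rest.
Longest side 47.5 < 82.8 (sum of the remaining 4), so yes.

Yes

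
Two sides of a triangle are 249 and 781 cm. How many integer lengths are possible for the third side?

The third side lies in the open interval (532, 1030).
Integers from 533 to 1029 inclusive: 1029 − 533 + 1 = 497.

497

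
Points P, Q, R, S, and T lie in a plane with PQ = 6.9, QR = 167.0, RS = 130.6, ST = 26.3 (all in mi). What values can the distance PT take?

The maximum is all hops collinear in one direction: 6.9 + 167.0 + 130.6 + 26.3 = 330.8.
The longest hop is 167.0; the others sum to 163.8. Folding the others back against it leaves at least 167.0 − 163.8 = 3.2.

3.2 ≤ PT ≤ 330.8 mi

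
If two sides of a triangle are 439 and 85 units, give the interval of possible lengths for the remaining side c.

354 < c < 524

By the triangle inequality, c must be less than 439 + 85 = 524 and greater than |439 − 85| = 354.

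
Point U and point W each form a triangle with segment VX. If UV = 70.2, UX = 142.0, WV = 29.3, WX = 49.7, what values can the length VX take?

71.8 < VX < 79.0

From triangle UVX: |70.2 − 142.0| < VX < 70.2 + 142.0, i.e. 71.8 < VX < 212.2.
From triangle WVX: 20.4 < VX < 79.0.
Both must hold, so VX lies in the intersection.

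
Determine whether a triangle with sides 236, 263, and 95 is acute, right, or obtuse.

Compare the square of the longest side to the sum of squares of the other two: 95² + 236² = 64721 < 69169 = 263².

obtuse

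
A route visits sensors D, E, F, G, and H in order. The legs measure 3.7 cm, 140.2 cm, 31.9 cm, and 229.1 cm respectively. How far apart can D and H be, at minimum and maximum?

The maximum is all hops collinear in one direction: 3.7 + 140.2 + 31.9 + 229.1 = 404.9.
The longest hop is 229.1; the others sum to 175.8. Folding the others back against it leaves at least 229.1 − 175.8 = 53.3.

53.3 ≤ DH ≤ 404.9 cm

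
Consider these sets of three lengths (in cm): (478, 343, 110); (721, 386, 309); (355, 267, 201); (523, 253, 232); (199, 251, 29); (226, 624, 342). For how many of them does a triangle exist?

1

(110,343,478): 110+343 ≤ 478 → not valid
(309,386,721): 309+386 ≤ 721 → not valid
(201,267,355): 201+267 > 355 → valid
(232,253,523): 232+253 ≤ 523 → not valid
(29,199,251): 29+199 ≤ 251 → not valid
(226,342,624): 226+342 ≤ 624 → not valid
1 of the 6 triples forms a triangle.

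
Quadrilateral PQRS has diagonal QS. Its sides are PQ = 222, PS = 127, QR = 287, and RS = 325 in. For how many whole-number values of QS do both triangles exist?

253

From triangle PQS: 95 < QS < 349.
From triangle RQS: 38 < QS < 612.
Intersection: 95 < QS < 349, so integers 96 through 348: 253 values.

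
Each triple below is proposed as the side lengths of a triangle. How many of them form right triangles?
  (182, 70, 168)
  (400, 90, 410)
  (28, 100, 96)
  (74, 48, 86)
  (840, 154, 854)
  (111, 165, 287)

(182,70,168): 70²+168² = 33124 = 182² → right
(400,90,410): 90²+400² = 168100 = 410² → right
(28,100,96): 28²+96² = 10000 = 100² → right
(74,48,86): 48²+74² = 7780 > 7396 = 86² → acute
(840,154,854): 154²+840² = 729316 = 854² → right
(111,165,287): 111+165 ≤ 287, not a triangle
4 of the 6 are right.

4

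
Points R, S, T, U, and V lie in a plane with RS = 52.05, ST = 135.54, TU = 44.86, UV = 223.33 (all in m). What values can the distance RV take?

The maximum is all hops collinear in one direction: 52.05 + 135.54 + 44.86 + 223.33 = 455.78.
The longest hop is 223.33; the others sum to 232.45. Since 223.33 ≤ 232.45, the path can fold back on itself completely, so the minimum distance is 0.

0 ≤ RV ≤ 455.78 m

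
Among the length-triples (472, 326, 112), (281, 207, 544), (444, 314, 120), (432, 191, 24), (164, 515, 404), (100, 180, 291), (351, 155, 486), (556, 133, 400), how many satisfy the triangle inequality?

2

(112,326,472): 112+326 ≤ 472 → not valid
(207,281,544): 207+281 ≤ 544 → not valid
(120,314,444): 120+314 ≤ 444 → not valid
(24,191,432): 24+191 ≤ 432 → not valid
(164,404,515): 164+404 > 515 → valid
(100,180,291): 100+180 ≤ 291 → not valid
(155,351,486): 155+351 > 486 → valid
(133,400,556): 133+400 ≤ 556 → not valid
2 of the 8 triples form a triangle.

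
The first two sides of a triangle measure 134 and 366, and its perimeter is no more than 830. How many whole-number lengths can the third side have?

Triangle inequality: 232 < x < 500. Perimeter ≤ 830 gives x ≤ 830 − 134 − 366 = 330.
So 232 < x ≤ 330; integers 233 through 330: 98 values.

98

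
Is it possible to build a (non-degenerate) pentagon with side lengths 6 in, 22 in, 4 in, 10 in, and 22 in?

Yes

A pentagon exists iff every side is shorter than the sum of the others — equivalently, the longest side is less than the sum of the rest.
Longest side 22 < 42 (sum of the remaining 4), so yes.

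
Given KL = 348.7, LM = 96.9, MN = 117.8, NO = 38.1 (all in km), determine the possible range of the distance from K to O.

95.9 ≤ KO ≤ 601.5 km

The maximum is all hops collinear in one direction: 348.7 + 96.9 + 117.8 + 38.1 = 601.5.
The longest hop is 348.7; the others sum to 252.8. Folding the others back against it leaves at least 348.7 − 252.8 = 95.9.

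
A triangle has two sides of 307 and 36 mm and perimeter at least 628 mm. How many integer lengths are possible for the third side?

Triangle inequality: 271 < x < 343. Perimeter ≥ 628 gives x ≥ 628 − 307 − 36 = 285.
So 285 ≤ x < 343; integers 285 through 342: 58 values.

58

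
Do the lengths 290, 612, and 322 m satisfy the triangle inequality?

No

The two shorter sides sum to 612, exactly equal to the longest side 612.
That gives only a degenerate (flat) triangle — the inequality must be strict.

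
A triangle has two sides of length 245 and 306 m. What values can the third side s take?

61 < s < 551 (m)

By the triangle inequality, s must be less than 245 + 306 = 551 and greater than |245 − 306| = 61.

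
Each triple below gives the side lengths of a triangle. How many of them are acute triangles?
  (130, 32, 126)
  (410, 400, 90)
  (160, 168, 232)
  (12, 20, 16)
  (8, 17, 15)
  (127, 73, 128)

(130,32,126): 32²+126² = 16900 = 130² → right
(410,400,90): 90²+400² = 168100 = 410² → right
(160,168,232): 160²+168² = 53824 = 232² → right
(12,20,16): 12²+16² = 400 = 20² → right
(8,17,15): 8²+15² = 289 = 17² → right
(127,73,128): 73²+127² = 21458 > 16384 = 128² → acute
1 of the 6 is acute.

1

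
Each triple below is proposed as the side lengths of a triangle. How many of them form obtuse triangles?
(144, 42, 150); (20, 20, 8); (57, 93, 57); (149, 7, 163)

(144,42,150): 42²+144² = 22500 = 150² → right
(20,20,8): 8²+20² = 464 > 400 = 20² → acute
(57,93,57): 57²+57² = 6498 < 8649 = 93² → obtuse
(149,7,163): 7+149 ≤ 163, not a triangle
1 of the 4 is obtuse.

1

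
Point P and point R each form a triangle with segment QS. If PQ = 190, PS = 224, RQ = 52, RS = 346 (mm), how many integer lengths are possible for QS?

From triangle PQS: 34 < QS < 414.
From triangle RQS: 294 < QS < 398.
Intersection: 294 < QS < 398, so integers 295 through 397: 103 values.

103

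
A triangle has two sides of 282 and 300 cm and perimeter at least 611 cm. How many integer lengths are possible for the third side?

553

Triangle inequality: 18 < x < 582. Perimeter ≥ 611 gives x ≥ 611 − 282 − 300 = 29.
So 29 ≤ x < 582; integers 29 through 581: 553 values.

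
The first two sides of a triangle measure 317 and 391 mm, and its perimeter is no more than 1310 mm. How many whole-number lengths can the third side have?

Triangle inequality: 74 < x < 708. Perimeter ≤ 1310 gives x ≤ 1310 − 317 − 391 = 602.
So 74 < x ≤ 602; integers 75 through 602: 528 values.

528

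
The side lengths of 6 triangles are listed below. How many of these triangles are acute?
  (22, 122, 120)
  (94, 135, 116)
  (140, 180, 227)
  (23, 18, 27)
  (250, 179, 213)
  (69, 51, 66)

(22,122,120): 22²+120² = 14884 = 122² → right
(94,135,116): 94²+116² = 22292 > 18225 = 135² → acute
(140,180,227): 140²+180² = 52000 > 51529 = 227² → acute
(23,18,27): 18²+23² = 853 > 729 = 27² → acute
(250,179,213): 179²+213² = 77410 > 62500 = 250² → acute
(69,51,66): 51²+66² = 6957 > 4761 = 69² → acute
5 of the 6 are acute.

5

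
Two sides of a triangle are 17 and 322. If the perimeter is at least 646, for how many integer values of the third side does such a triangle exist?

32

Triangle inequality: 305 < x < 339. Perimeter ≥ 646 gives x ≥ 646 − 17 − 322 = 307.
So 307 ≤ x < 339; integers 307 through 338: 32 values.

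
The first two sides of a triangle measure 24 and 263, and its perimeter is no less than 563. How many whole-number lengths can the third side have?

11

Triangle inequality: 239 < x < 287. Perimeter ≥ 563 gives x ≥ 563 − 24 − 263 = 276.
So 276 ≤ x < 287; integers 276 through 286: 11 values.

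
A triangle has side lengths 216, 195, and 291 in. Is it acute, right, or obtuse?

right

Compare the square of the longest side to the sum of squares of the other two: 195² + 216² = 84681 = 291².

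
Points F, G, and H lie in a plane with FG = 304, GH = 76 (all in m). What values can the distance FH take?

By the triangle inequality, |304 − 76| ≤ FH ≤ 304 + 76.

228 ≤ FH ≤ 380 m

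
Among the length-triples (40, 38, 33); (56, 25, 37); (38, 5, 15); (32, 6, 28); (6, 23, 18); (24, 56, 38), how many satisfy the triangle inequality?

5

(33,38,40): 33+38 > 40 → valid
(25,37,56): 25+37 > 56 → valid
(5,15,38): 5+15 ≤ 38 → not valid
(6,28,32): 6+28 > 32 → valid
(6,18,23): 6+18 > 23 → valid
(24,38,56): 24+38 > 56 → valid
5 of the 6 triples form a triangle.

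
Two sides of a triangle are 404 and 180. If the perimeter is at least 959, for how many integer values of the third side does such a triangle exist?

209

Triangle inequality: 224 < x < 584. Perimeter ≥ 959 gives x ≥ 959 − 404 − 180 = 375.
So 375 ≤ x < 584; integers 375 through 583: 209 values.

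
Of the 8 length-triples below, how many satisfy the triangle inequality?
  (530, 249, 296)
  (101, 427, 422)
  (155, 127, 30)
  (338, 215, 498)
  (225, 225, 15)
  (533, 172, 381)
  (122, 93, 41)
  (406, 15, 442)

7

(249,296,530): 249+296 > 530 → valid
(101,422,427): 101+422 > 427 → valid
(30,127,155): 30+127 > 155 → valid
(215,338,498): 215+338 > 498 → valid
(15,225,225): 15+225 > 225 → valid
(172,381,533): 172+381 > 533 → valid
(41,93,122): 41+93 > 122 → valid
(15,406,442): 15+406 ≤ 442 → not valid
7 of the 8 triples form a triangle.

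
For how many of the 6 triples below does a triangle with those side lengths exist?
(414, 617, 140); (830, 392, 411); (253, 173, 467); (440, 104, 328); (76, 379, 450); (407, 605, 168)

(140,414,617): 140+414 ≤ 617 → not valid
(392,411,830): 392+411 ≤ 830 → not valid
(173,253,467): 173+253 ≤ 467 → not valid
(104,328,440): 104+328 ≤ 440 → not valid
(76,379,450): 76+379 > 450 → valid
(168,407,605): 168+407 ≤ 605 → not valid
1 of the 6 triples forms a triangle.

1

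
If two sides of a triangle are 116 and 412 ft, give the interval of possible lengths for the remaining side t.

296 < t < 528 (ft)

By the triangle inequality, t must be less than 116 + 412 = 528 and greater than |116 − 412| = 296.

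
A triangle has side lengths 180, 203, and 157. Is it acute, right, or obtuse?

Compare the square of the longest side to the sum of squares of the other two: 157² + 180² = 57049 > 41209 = 203².

acute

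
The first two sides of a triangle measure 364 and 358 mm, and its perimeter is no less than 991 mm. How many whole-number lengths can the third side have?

453

Triangle inequality: 6 < x < 722. Perimeter ≥ 991 gives x ≥ 991 − 364 − 358 = 269.
So 269 ≤ x < 722; integers 269 through 721: 453 values.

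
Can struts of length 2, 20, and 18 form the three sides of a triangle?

No

The two shorter sides sum to 20, exactly equal to the longest side 20.
That gives only a degenerate (flat) triangle — the inequality must be strict.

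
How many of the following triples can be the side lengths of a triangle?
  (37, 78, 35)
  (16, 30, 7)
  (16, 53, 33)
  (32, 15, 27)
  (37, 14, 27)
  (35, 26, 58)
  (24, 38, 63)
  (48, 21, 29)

(35,37,78): 35+37 ≤ 78 → not valid
(7,16,30): 7+16 ≤ 30 → not valid
(16,33,53): 16+33 ≤ 53 → not valid
(15,27,32): 15+27 > 32 → valid
(14,27,37): 14+27 > 37 → valid
(26,35,58): 26+35 > 58 → valid
(24,38,63): 24+38 ≤ 63 → not valid
(21,29,48): 21+29 > 48 → valid
4 of the 8 triples form a triangle.

4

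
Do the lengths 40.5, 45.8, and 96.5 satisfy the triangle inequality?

The longest side is 96.5, but the other two sum to only 86.3.
86.3 < 96.5, so the triangle inequality fails.

No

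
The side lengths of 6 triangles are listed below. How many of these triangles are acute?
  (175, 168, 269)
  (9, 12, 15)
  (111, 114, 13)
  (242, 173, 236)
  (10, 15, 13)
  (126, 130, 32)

(175,168,269): 168²+175² = 58849 < 72361 = 269² → obtuse
(9,12,15): 9²+12² = 225 = 15² → right
(111,114,13): 13²+111² = 12490 < 12996 = 114² → obtuse
(242,173,236): 173²+236² = 85625 > 58564 = 242² → acute
(10,15,13): 10²+13² = 269 > 225 = 15² → acute
(126,130,32): 32²+126² = 16900 = 130² → right
2 of the 6 are acute.

2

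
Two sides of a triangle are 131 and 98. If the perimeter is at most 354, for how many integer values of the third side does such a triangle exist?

92

Triangle inequality: 33 < x < 229. Perimeter ≤ 354 gives x ≤ 354 − 131 − 98 = 125.
So 33 < x ≤ 125; integers 34 through 125: 92 values.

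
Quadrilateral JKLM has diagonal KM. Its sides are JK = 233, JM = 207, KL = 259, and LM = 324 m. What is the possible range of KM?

65 < KM < 440

From triangle JKM: |233 − 207| < KM < 233 + 207, i.e. 26 < KM < 440.
From triangle LKM: 65 < KM < 583.
Both must hold, so KM lies in the intersection.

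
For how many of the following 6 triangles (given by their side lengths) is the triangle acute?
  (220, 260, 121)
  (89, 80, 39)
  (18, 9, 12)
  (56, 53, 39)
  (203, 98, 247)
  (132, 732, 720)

(220,260,121): 121²+220² = 63041 < 67600 = 260² → obtuse
(89,80,39): 39²+80² = 7921 = 89² → right
(18,9,12): 9²+12² = 225 < 324 = 18² → obtuse
(56,53,39): 39²+53² = 4330 > 3136 = 56² → acute
(203,98,247): 98²+203² = 50813 < 61009 = 247² → obtuse
(132,732,720): 132²+720² = 535824 = 732² → right
1 of the 6 is acute.

1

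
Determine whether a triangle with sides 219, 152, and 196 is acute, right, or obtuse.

acute

Compare the square of the longest side to the sum of squares of the other two: 152² + 196² = 61520 > 47961 = 219².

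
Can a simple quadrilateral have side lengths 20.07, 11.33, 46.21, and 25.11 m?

A quadrilateral exists iff every side is shorter than the sum of the others — equivalently, the longest side is less than the sum of the rest.
Longest side 46.21 < 56.51 (sum of the remaining 3), so yes.

Yes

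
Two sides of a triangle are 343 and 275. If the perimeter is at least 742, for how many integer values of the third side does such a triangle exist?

Triangle inequality: 68 < x < 618. Perimeter ≥ 742 gives x ≥ 742 − 343 − 275 = 124.
So 124 ≤ x < 618; integers 124 through 617: 494 values.

494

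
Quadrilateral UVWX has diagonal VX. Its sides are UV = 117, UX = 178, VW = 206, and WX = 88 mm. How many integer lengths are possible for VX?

175

From triangle UVX: 61 < VX < 295.
From triangle WVX: 118 < VX < 294.
Intersection: 118 < VX < 294, so integers 119 through 293: 175 values.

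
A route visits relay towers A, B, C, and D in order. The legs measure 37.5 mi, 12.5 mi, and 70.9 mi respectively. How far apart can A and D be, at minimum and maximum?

20.9 ≤ AD ≤ 120.9 mi

The maximum is all hops collinear in one direction: 37.5 + 12.5 + 70.9 = 120.9.
The longest hop is 70.9; the others sum to 50.0. Folding the others back against it leaves at least 70.9 − 50.0 = 20.9.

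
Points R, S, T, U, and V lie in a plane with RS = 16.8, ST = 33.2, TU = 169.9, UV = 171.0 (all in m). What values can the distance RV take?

The maximum is all hops collinear in one direction: 16.8 + 33.2 + 169.9 + 171.0 = 390.9.
The longest hop is 171.0; the others sum to 219.9. Since 171.0 ≤ 219.9, the path can fold back on itself completely, so the minimum distance is 0.

0 ≤ RV ≤ 390.9 m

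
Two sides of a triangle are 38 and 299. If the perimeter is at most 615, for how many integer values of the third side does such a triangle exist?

Triangle inequality: 261 < x < 337. Perimeter ≤ 615 gives x ≤ 615 − 38 − 299 = 278.
So 261 < x ≤ 278; integers 262 through 278: 17 values.

17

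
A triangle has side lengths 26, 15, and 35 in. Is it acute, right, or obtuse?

obtuse

Compare the square of the longest side to the sum of squares of the other two: 15² + 26² = 901 < 1225 = 35².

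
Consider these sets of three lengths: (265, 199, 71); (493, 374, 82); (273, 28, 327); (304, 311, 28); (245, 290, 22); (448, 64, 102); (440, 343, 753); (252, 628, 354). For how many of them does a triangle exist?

(71,199,265): 71+199 > 265 → valid
(82,374,493): 82+374 ≤ 493 → not valid
(28,273,327): 28+273 ≤ 327 → not valid
(28,304,311): 28+304 > 311 → valid
(22,245,290): 22+245 ≤ 290 → not valid
(64,102,448): 64+102 ≤ 448 → not valid
(343,440,753): 343+440 > 753 → valid
(252,354,628): 252+354 ≤ 628 → not valid
3 of the 8 triples form a triangle.

3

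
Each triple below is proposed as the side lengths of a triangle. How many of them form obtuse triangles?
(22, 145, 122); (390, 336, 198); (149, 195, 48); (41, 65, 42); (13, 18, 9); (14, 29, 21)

4

(22,145,122): 22+122 ≤ 145, not a triangle
(390,336,198): 198²+336² = 152100 = 390² → right
(149,195,48): 48²+149² = 24505 < 38025 = 195² → obtuse
(41,65,42): 41²+42² = 3445 < 4225 = 65² → obtuse
(13,18,9): 9²+13² = 250 < 324 = 18² → obtuse
(14,29,21): 14²+21² = 637 < 841 = 29² → obtuse
4 of the 6 are obtuse.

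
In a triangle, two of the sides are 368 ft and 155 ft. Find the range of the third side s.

By the triangle inequality, s must be less than 368 + 155 = 523 and greater than |368 − 155| = 213.

213 < s < 523 (ft)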